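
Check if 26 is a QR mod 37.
By Euler's criterion: 26^{18} ≡ 1 (mod 37). Since this equals 1, 26 is a QR.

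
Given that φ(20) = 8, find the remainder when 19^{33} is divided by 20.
By Euler: 19^{8} ≡ 1 mod 20 since gcd(19, 20) = 1. 33 = 4×8 + 1. So 19^{33} ≡ 19^{1} ≡ 19 mod 20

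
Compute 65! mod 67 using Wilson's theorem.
(66)! = (65)! × (66) ≡ -1 mod 67. So (65)! ≡ -1 × (66)^(-1) ≡ (-1)×(-1) = 1 mod 67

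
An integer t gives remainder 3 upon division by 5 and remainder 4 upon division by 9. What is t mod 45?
M = 5 × 9 = 45. M₁ = 9, y₁ ≡ 4 mod 5. M₂ = 5, y₂ ≡ 2 mod 9. t = 3×9×4 + 4×5×2 ≡ 13 mod 45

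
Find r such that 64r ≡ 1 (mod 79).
Since 79 is prime, by Fermat 64^(-1) ≡ 64^{77} ≡ 21 (mod 79). Verify: 64 × 21 = 1344 ≡ 1 (mod 79)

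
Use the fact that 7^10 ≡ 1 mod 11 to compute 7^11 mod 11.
By Fermat: 7^{10} ≡ 1 mod 11. So 7^{11} = 7^{10} · 7^{1} ≡ 7^{1} ≡ 7 mod 11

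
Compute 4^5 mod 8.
By repeated squaring mod 8: 4^{1}≡4, 4^{2}≡0, 4^{4}≡0. Then 4^{5} = 4^{4+1} ≡ 0 × 4 ≡ 0 mod 8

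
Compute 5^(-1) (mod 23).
Since 23 is prime, by Fermat 5^(-1) ≡ 5^{21} ≡ 14 (mod 23). Verify: 5 × 14 = 70 ≡ 1 (mod 23)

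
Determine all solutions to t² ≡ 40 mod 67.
The square roots of 40 mod 67 are 24 and 43. Verify: 24² = 576 ≡ 40 mod 67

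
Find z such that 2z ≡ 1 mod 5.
Since 5 is prime, by Fermat 2^(-1) ≡ 2^{3} ≡ 3 mod 5. Verify: 2 × 3 = 6 ≡ 1 mod 5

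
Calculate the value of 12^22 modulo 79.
By repeated squaring (mod 79): 12^{1}≡12, 12^{2}≡65, 12^{4}≡38, 12^{8}≡22, 12^{16}≡10. Then 12^{22} = 12^{16+4+2} ≡ 10 × 38 × 65 ≡ 52 (mod 79)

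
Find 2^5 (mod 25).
By repeated squaring (mod 25): 2^{1}≡2, 2^{2}≡4, 2^{4}≡16. Then 2^{5} = 2^{4+1} ≡ 16 × 2 ≡ 7 (mod 25)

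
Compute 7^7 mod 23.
By repeated squaring (mod 23): 7^{1}≡7, 7^{2}≡3, 7^{4}≡9. Then 7^{7} = 7^{4+2+1} ≡ 9 × 3 × 7 ≡ 5 (mod 23)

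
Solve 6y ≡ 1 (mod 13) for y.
Since 13 is prime, by Fermat 6^(-1) ≡ 6^{11} ≡ 11 (mod 13). Verify: 6 × 11 = 66 ≡ 1 (mod 13)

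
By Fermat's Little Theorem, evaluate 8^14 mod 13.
By Fermat: 8^{12} ≡ 1 mod 13. So 8^{14} = 8^{12} · 8^{2} ≡ 8^{2} ≡ 12 mod 13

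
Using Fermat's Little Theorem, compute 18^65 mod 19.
By Fermat: 18^{18} ≡ 1 (mod 19). 65 = 3×18 + 11. So 18^{65} ≡ 18^{11} ≡ 18 (mod 19)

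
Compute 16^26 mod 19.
Using Fermat: 16^{18} ≡ 1 (mod 19). 26 ≡ 8 (mod 18). So 16^{26} ≡ 16^{8} ≡ 6 (mod 19)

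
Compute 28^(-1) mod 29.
Since 29 is prime, by Fermat 28^(-1) ≡ 28^{27} ≡ 28 mod 29. Verify: 28 × 28 = 784 ≡ 1 mod 29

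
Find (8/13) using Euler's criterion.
(8/13) = 8^{6} mod 13 = -1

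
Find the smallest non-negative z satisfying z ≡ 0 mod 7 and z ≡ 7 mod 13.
M = 7 × 13 = 91. M₁ = 13, y₁ ≡ 6 mod 7. M₂ = 7, y₂ ≡ 2 mod 13. z = 0×13×6 + 7×7×2 ≡ 7 mod 91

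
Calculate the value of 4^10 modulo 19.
By repeated squaring mod 19: 4^{1}≡4, 4^{2}≡16, 4^{4}≡9, 4^{8}≡5. Then 4^{10} = 4^{8+2} ≡ 5 × 16 ≡ 4 mod 19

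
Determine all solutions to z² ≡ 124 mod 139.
The square roots of 124 mod 139 are 47 and 92. Verify: 47² = 2209 ≡ 124 mod 139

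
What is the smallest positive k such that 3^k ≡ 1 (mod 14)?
Powers of 3 mod 14: 3^1≡3, 3^2≡9, 3^3≡13, 3^4≡11, 3^5≡5, 3^6≡1. ord_14(3) = 6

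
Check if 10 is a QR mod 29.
By Euler's criterion: 10^{14} ≡ 28 (mod 29). Since this equals -1 (≡ 28), 10 is not a QR.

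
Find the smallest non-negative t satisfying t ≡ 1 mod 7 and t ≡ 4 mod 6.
M = 7 × 6 = 42. M₁ = 6, y₁ ≡ 6 mod 7. M₂ = 7, y₂ ≡ 1 mod 6. t = 1×6×6 + 4×7×1 ≡ 22 mod 42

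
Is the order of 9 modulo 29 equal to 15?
Powers of 9 mod 29: 9^1≡9, 9^2≡23, 9^3≡4, 9^4≡7, 9^5≡5, 9^6≡16, 9^7≡28, 9^8≡20, 9^9≡6, 9^10≡25, 9^11≡22, 9^12≡24, 9^13≡13, 9^14≡1. Already 9^14≡1, so the order is 14 < 15. No, the actual order is 14.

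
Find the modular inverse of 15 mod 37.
Since 37 is prime, by Fermat 15^(-1) ≡ 15^{35} ≡ 5 (mod 37). Verify: 15 × 5 = 75 ≡ 1 (mod 37)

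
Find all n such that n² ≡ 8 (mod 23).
The square roots of 8 mod 23 are 13 and 10. Verify: 13² = 169 ≡ 8 (mod 23)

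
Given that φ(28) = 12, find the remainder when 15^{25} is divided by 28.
By Euler: 15^{12} ≡ 1 mod 28 since gcd(15, 28) = 1. 25 = 2×12 + 1. So 15^{25} ≡ 15^{1} ≡ 15 mod 28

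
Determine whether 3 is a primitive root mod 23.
3^{11} ≡ 1 (mod 23) and 11 < 22, so ord_23(3) = 11 ≠ 22 and 3 is not a primitive root.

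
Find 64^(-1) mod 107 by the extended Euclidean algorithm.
Extended GCD: 64(-5) + 107(3) = 1. So 64^(-1) ≡ -5 ≡ 102 mod 107. Verify: 64 × 102 = 6528 ≡ 1 mod 107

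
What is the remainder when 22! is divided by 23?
By Wilson's theorem, (22)! ≡ -1 ≡ 22 (mod 23)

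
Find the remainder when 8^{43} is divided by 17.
By Fermat: 8^{16} ≡ 1 (mod 17). 43 = 2×16 + 11. So 8^{43} ≡ 8^{11} ≡ 2 (mod 17)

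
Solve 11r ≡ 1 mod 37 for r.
Since 37 is prime, by Fermat 11^(-1) ≡ 11^{35} ≡ 27 mod 37. Verify: 11 × 27 = 297 ≡ 1 mod 37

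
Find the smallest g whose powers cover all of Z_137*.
g = 3. For each prime q|136: 3^{68}≡136, 3^{8}≡122, none ≡ 1, so ord_137(3) = 136 and 3 is a primitive root.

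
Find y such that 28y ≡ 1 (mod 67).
Since 67 is prime, by Fermat 28^(-1) ≡ 28^{65} ≡ 12 (mod 67). Verify: 28 × 12 = 336 ≡ 1 (mod 67)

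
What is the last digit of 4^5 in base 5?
Using Fermat: 4^{4} ≡ 1 mod 5. 5 ≡ 1 mod 4. So 4^{5} ≡ 4^{1} ≡ 4 mod 5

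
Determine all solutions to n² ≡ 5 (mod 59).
The square roots of 5 mod 59 are 51 and 8. Verify: 51² = 2601 ≡ 5 (mod 59)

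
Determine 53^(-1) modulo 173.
Since 173 is prime, by Fermat 53^(-1) ≡ 53^{171} ≡ 111 (mod 173). Verify: 53 × 111 = 5883 ≡ 1 (mod 173)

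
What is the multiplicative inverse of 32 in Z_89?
Since 89 is prime, by Fermat 32^(-1) ≡ 32^{87} ≡ 64 mod 89. Verify: 32 × 64 = 2048 ≡ 1 mod 89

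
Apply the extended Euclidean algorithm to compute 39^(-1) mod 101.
Extended GCD: 39(-44) + 101(17) = 1. So 39^(-1) ≡ -44 ≡ 57 (mod 101). Verify: 39 × 57 = 2223 ≡ 1 (mod 101)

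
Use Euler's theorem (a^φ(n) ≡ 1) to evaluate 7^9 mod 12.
By Euler: 7^{4} ≡ 1 mod 12 since gcd(7, 12) = 1. 9 = 2×4 + 1. So 7^{9} ≡ 7^{1} ≡ 7 mod 12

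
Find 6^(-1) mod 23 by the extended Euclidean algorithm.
Extended GCD: 6(4) + 23(-1) = 1. So 6^(-1) ≡ 4 mod 23. Verify: 6 × 4 = 24 ≡ 1 mod 23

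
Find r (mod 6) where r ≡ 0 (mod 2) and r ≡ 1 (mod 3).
M = 2 × 3 = 6. M₁ = 3, y₁ ≡ 1 (mod 2). M₂ = 2, y₂ ≡ 2 (mod 3). r = 0×3×1 + 1×2×2 ≡ 4 (mod 6)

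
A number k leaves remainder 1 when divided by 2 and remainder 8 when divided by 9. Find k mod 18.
M = 2 × 9 = 18. M₁ = 9, y₁ ≡ 1 mod 2. M₂ = 2, y₂ ≡ 5 mod 9. k = 1×9×1 + 8×2×5 ≡ 17 mod 18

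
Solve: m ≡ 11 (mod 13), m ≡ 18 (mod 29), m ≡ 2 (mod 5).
M = 13 × 29 × 5 = 1885. M₁ = 145, y₁ ≡ 7 (mod 13). M₂ = 65, y₂ ≡ 25 (mod 29). M₃ = 377, y₃ ≡ 3 (mod 5). m = 11×145×7 + 18×65×25 + 2×377×3 ≡ 1207 (mod 1885)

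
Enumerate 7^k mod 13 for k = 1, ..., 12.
7^1, 7^2, ..., 7^{12} mod 13: [7, 10, 5, 9, 11, 12, 6, 3, 8, 4, 2, 1]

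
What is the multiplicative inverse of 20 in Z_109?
Since 109 is prime, by Fermat 20^(-1) ≡ 20^{107} ≡ 60 mod 109. Verify: 20 × 60 = 1200 ≡ 1 mod 109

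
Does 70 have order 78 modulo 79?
ord_79(70) divides 78. For each prime q|78: 70^{39}≡78, 70^{26}≡55, 70^{6}≡8, none ≡ 1. So 70 has order 78 and is a primitive root mod 79.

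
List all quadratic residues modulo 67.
QRs mod 67: {1, 4, 6, 9, 10, 14, 15, 16, 17, 19, 21, 22, 23, 24, 25, 26, 29, 33, 35, 36, 37, 39, 40, 47, 49, 54, 55, 56, 59, 60, 62, 64, 65}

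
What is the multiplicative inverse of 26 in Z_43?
Since 43 is prime, by Fermat 26^(-1) ≡ 26^{41} ≡ 5 mod 43. Verify: 26 × 5 = 130 ≡ 1 mod 43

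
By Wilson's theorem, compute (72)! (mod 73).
By Wilson's theorem, (72)! ≡ -1 ≡ 72 (mod 73)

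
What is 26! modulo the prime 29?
(28)! = (26)! × (27) × (28) ≡ -1 (mod 29). So (26)! ≡ -1 × [(28)(27)]^(-1) ≡ 14 (mod 29)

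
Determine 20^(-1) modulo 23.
Since 23 is prime, by Fermat 20^(-1) ≡ 20^{21} ≡ 15 (mod 23). Verify: 20 × 15 = 300 ≡ 1 (mod 23)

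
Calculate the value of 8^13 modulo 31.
By repeated squaring mod 31: 8^{1}≡8, 8^{2}≡2, 8^{4}≡4, 8^{8}≡16. Then 8^{13} = 8^{8+4+1} ≡ 16 × 4 × 8 ≡ 16 mod 31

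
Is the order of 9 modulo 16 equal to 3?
Powers of 9 mod 16: 9^1≡9, 9^2≡1. Already 9^2≡1, so the order is 2 < 3. No, the actual order is 2.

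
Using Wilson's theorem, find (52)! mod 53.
By Wilson's theorem, (52)! ≡ -1 ≡ 52 (mod 53)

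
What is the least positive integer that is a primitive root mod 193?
g = 5. For each prime q|192: 5^{96}≡192, 5^{64}≡84, none ≡ 1, so ord_193(5) = 192 and 5 is a primitive root.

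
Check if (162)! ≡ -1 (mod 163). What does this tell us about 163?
(162)! mod 163 = 162. Since this equals -1 (mod 163), Wilson confirms 163 is prime.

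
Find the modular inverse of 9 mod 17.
Since 17 is prime, by Fermat 9^(-1) ≡ 9^{15} ≡ 2 mod 17. Verify: 9 × 2 = 18 ≡ 1 mod 17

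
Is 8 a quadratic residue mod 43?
By Euler's criterion: 8^{21} ≡ 42 mod 43. Since this equals -1 (≡ 42), 8 is not a QR.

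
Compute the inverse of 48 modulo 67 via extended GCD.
Extended GCD: 48(7) + 67(-5) = 1. So 48^(-1) ≡ 7 mod 67. Verify: 48 × 7 = 336 ≡ 1 mod 67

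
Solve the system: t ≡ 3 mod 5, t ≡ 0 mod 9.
M = 5 × 9 = 45. M₁ = 9, y₁ ≡ 4 mod 5. M₂ = 5, y₂ ≡ 2 mod 9. t = 3×9×4 + 0×5×2 ≡ 18 mod 45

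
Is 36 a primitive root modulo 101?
36^{5} ≡ 1 mod 101 and 5 < 100, so ord_101(36) = 5 ≠ 100 and 36 is not a primitive root.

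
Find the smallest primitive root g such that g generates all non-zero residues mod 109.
g = 6. For each prime q|108: 6^{54}≡108, 6^{36}≡63, none ≡ 1, so ord_109(6) = 108 and 6 is a primitive root.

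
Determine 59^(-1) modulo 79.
Since 79 is prime, by Fermat 59^(-1) ≡ 59^{77} ≡ 75 mod 79. Verify: 59 × 75 = 4425 ≡ 1 mod 79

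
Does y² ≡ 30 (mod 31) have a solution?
By Euler's criterion: 30^{15} ≡ 30 (mod 31). Since this equals -1 (≡ 30), 30 is not a QR.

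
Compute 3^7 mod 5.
Using Fermat: 3^{4} ≡ 1 mod 5. 7 ≡ 3 mod 4. So 3^{7} ≡ 3^{3} ≡ 2 mod 5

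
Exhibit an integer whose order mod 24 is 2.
7 has order 2 mod 24 since 7^{2} ≡ 1 mod 24 and no smaller power works.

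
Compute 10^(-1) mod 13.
Since 13 is prime, by Fermat 10^(-1) ≡ 10^{11} ≡ 4 mod 13. Verify: 10 × 4 = 40 ≡ 1 mod 13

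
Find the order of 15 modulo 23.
Powers of 15 mod 23: 15^1≡15, 15^2≡18, 15^3≡17, 15^4≡2, 15^5≡7, 15^6≡13, 15^7≡11, 15^8≡4, 15^9≡14, 15^10≡3, 15^11≡22, 15^12≡8, 15^13≡5, 15^14≡6, 15^15≡21, 15^16≡16, 15^17≡10, 15^18≡12, 15^19≡19, 15^20≡9, 15^21≡20, 15^22≡1. So the order of 15 is 22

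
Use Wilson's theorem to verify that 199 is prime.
(198)! mod 199 = 198. Since this equals -1 (mod 199), Wilson confirms 199 is prime.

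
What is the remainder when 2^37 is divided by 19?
Using Fermat: 2^{18} ≡ 1 (mod 19). 37 ≡ 1 (mod 18). So 2^{37} ≡ 2^{1} ≡ 2 (mod 19)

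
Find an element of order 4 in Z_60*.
7 has order 4 mod 60 since 7^{4} ≡ 1 (mod 60) and no smaller power works.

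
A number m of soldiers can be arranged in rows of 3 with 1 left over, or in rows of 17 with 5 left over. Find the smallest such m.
M = 3 × 17 = 51. M₁ = 17, y₁ ≡ 2 mod 3. M₂ = 3, y₂ ≡ 6 mod 17. m = 1×17×2 + 5×3×6 ≡ 22 mod 51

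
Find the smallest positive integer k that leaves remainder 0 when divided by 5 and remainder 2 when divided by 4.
M = 5 × 4 = 20. M₁ = 4, y₁ ≡ 4 mod 5. M₂ = 5, y₂ ≡ 1 mod 4. k = 0×4×4 + 2×5×1 ≡ 10 mod 20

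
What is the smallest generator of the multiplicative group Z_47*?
g = 5. Powers: [5, 25, 31, 14, 23, 21, 11, 8, 40, 12, ...] generates all 46 non-zero residues.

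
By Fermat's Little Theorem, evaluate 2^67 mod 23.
By Fermat: 2^{22} ≡ 1 mod 23. 67 = 3×22 + 1. So 2^{67} ≡ 2^{1} ≡ 2 mod 23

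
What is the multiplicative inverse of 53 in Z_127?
Since 127 is prime, by Fermat 53^(-1) ≡ 53^{125} ≡ 12 (mod 127). Verify: 53 × 12 = 636 ≡ 1 (mod 127)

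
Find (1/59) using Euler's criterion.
(1/59) = 1^{29} mod 59 = 1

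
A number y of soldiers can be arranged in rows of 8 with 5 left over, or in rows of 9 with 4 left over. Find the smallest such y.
M = 8 × 9 = 72. M₁ = 9, y₁ ≡ 1 (mod 8). M₂ = 8, y₂ ≡ 8 (mod 9). y = 5×9×1 + 4×8×8 ≡ 13 (mod 72)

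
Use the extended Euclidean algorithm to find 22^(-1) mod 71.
Extended GCD: 22(-29) + 71(9) = 1. So 22^(-1) ≡ -29 ≡ 42 (mod 71). Verify: 22 × 42 = 924 ≡ 1 (mod 71)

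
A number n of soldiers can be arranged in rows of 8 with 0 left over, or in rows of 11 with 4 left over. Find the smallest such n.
M = 8 × 11 = 88. M₁ = 11, y₁ ≡ 3 mod 8. M₂ = 8, y₂ ≡ 7 mod 11. n = 0×11×3 + 4×8×7 ≡ 48 mod 88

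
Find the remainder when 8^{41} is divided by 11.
By Fermat: 8^{10} ≡ 1 (mod 11). 41 = 4×10 + 1. So 8^{41} ≡ 8^{1} ≡ 8 (mod 11)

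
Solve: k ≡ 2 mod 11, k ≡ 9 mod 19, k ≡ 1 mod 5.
M = 11 × 19 × 5 = 1045. M₁ = 95, y₁ ≡ 8 mod 11. M₂ = 55, y₂ ≡ 9 mod 19. M₃ = 209, y₃ ≡ 4 mod 5. k = 2×95×8 + 9×55×9 + 1×209×4 ≡ 541 mod 1045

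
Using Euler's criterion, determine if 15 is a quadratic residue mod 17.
By Euler's criterion: 15^{8} ≡ 1 mod 17. Since this equals 1, 15 is a QR.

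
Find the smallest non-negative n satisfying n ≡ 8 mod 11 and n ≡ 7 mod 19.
M = 11 × 19 = 209. M₁ = 19, y₁ ≡ 7 mod 11. M₂ = 11, y₂ ≡ 7 mod 19. n = 8×19×7 + 7×11×7 ≡ 140 mod 209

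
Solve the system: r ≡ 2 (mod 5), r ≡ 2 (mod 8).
M = 5 × 8 = 40. M₁ = 8, y₁ ≡ 2 (mod 5). M₂ = 5, y₂ ≡ 5 (mod 8). r = 2×8×2 + 2×5×5 ≡ 2 (mod 40)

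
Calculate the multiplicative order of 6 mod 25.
Powers of 6 mod 25: 6^1≡6, 6^2≡11, 6^3≡16, 6^4≡21, 6^5≡1. ord_25(6) = 5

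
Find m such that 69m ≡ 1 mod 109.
Since 109 is prime, by Fermat 69^(-1) ≡ 69^{107} ≡ 79 mod 109. Verify: 69 × 79 = 5451 ≡ 1 mod 109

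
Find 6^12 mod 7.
Using Fermat: 6^{6} ≡ 1 mod 7. 12 ≡ 0 mod 6. So 6^{12} ≡ 6^{0} ≡ 1 mod 7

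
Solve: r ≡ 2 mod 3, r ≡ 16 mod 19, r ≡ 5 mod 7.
M = 3 × 19 × 7 = 399. M₁ = 133, y₁ ≡ 1 mod 3. M₂ = 21, y₂ ≡ 10 mod 19. M₃ = 57, y₃ ≡ 1 mod 7. r = 2×133×1 + 16×21×10 + 5×57×1 ≡ 320 mod 399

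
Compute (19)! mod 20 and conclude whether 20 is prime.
(19)! mod 20 = 0. Since 0 ≢ -1 (mod 20), 20 is not prime.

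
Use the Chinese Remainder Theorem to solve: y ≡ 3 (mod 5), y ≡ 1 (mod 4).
M = 5 × 4 = 20. M₁ = 4, y₁ ≡ 4 (mod 5). M₂ = 5, y₂ ≡ 1 (mod 4). y = 3×4×4 + 1×5×1 ≡ 13 (mod 20)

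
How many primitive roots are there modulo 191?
Number of primitive roots mod 191 = φ(p-1) = φ(190) = 72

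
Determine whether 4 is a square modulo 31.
By Euler's criterion: 4^{15} ≡ 1 mod 31. Since this equals 1, 4 is a QR.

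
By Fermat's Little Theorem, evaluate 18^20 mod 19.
By Fermat: 18^{18} ≡ 1 mod 19. So 18^{20} = 18^{18} · 18^{2} ≡ 18^{2} ≡ 1 mod 19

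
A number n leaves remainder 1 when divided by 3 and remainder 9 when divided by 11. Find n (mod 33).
M = 3 × 11 = 33. M₁ = 11, y₁ ≡ 2 (mod 3). M₂ = 3, y₂ ≡ 4 (mod 11). n = 1×11×2 + 9×3×4 ≡ 31 (mod 33)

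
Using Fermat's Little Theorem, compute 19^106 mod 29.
By Fermat: 19^{28} ≡ 1 mod 29. 106 = 3×28 + 22. So 19^{106} ≡ 19^{22} ≡ 4 mod 29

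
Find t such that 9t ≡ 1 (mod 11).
Since 11 is prime, by Fermat 9^(-1) ≡ 9^{9} ≡ 5 (mod 11). Verify: 9 × 5 = 45 ≡ 1 (mod 11)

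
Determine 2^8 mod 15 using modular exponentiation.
By repeated squaring (mod 15): 2^{1}≡2, 2^{2}≡4, 2^{4}≡1, 2^{8}≡1. So 2^{8} ≡ 1 (mod 15)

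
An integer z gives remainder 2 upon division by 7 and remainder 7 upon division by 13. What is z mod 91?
M = 7 × 13 = 91. M₁ = 13, y₁ ≡ 6 mod 7. M₂ = 7, y₂ ≡ 2 mod 13. z = 2×13×6 + 7×7×2 ≡ 72 mod 91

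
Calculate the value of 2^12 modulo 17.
By repeated squaring (mod 17): 2^{1}≡2, 2^{2}≡4, 2^{4}≡16, 2^{8}≡1. Then 2^{12} = 2^{8+4} ≡ 1 × 16 ≡ 16 (mod 17)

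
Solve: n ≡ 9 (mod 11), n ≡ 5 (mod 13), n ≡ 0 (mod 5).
M = 11 × 13 × 5 = 715. M₁ = 65, y₁ ≡ 10 (mod 11). M₂ = 55, y₂ ≡ 9 (mod 13). M₃ = 143, y₃ ≡ 2 (mod 5). n = 9×65×10 + 5×55×9 + 0×143×2 ≡ 460 (mod 715)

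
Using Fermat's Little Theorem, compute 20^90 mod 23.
By Fermat: 20^{22} ≡ 1 (mod 23). 90 = 4×22 + 2. So 20^{90} ≡ 20^{2} ≡ 9 (mod 23)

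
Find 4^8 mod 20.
By repeated squaring mod 20: 4^{1}≡4, 4^{2}≡16, 4^{4}≡16, 4^{8}≡16. So 4^{8} ≡ 16 mod 20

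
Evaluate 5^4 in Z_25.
5^{4} = 625 ≡ 0 mod 25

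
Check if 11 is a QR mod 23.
By Euler's criterion: 11^{11} ≡ 22 mod 23. Since this equals -1 (≡ 22), 11 is not a QR.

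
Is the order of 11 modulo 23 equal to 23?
Powers of 11 mod 23: 11^1≡11, 11^2≡6, 11^3≡20, 11^4≡13, 11^5≡5, 11^6≡9, 11^7≡7, 11^8≡8, 11^9≡19, 11^10≡2, 11^11≡22, 11^12≡12, 11^13≡17, 11^14≡3, 11^15≡10, 11^16≡18, 11^17≡14, 11^18≡16, 11^19≡15, 11^20≡4, 11^21≡21, 11^22≡1. Already 11^22≡1, so the order is 22 < 23. No, the actual order is 22.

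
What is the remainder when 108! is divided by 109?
By Wilson's theorem, (108)! ≡ -1 ≡ 108 mod 109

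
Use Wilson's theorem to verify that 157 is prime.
(156)! mod 157 = 156. Since this equals -1 (mod 157), Wilson confirms 157 is prime.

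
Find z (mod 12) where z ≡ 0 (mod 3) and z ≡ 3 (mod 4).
M = 3 × 4 = 12. M₁ = 4, y₁ ≡ 1 (mod 3). M₂ = 3, y₂ ≡ 3 (mod 4). z = 0×4×1 + 3×3×3 ≡ 3 (mod 12)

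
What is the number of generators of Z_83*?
A prime p has φ(p-1) primitive roots; here φ(82) = 40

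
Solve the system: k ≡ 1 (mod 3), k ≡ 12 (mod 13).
M = 3 × 13 = 39. M₁ = 13, y₁ ≡ 1 (mod 3). M₂ = 3, y₂ ≡ 9 (mod 13). k = 1×13×1 + 12×3×9 ≡ 25 (mod 39)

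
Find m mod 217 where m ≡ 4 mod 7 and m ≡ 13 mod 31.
M = 7 × 31 = 217. M₁ = 31, y₁ ≡ 5 mod 7. M₂ = 7, y₂ ≡ 9 mod 31. m = 4×31×5 + 13×7×9 ≡ 137 mod 217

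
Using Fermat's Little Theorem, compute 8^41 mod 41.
By Fermat: 8^{40} ≡ 1 mod 41. So 8^{41} = 8^{40} · 8^{1} ≡ 8^{1} ≡ 8 mod 41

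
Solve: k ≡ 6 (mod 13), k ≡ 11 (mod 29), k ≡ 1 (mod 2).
M = 13 × 29 × 2 = 754. M₁ = 58, y₁ ≡ 11 (mod 13). M₂ = 26, y₂ ≡ 19 (mod 29). M₃ = 377, y₃ ≡ 1 (mod 2). k = 6×58×11 + 11×26×19 + 1×377×1 ≡ 591 (mod 754)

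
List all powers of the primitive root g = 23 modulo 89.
23^1, 23^2, ..., 23^{88} mod 89: [23, 84, 63, 25, 41, 53, 62, 2, 46, 79, 37, 50, 82, 17, 35, 4, 3, 69, 74, 11, 75, 34, 70, 8, 6, 49, 59, 22, 61, 68, 51, 16, 12, 9, 29, 44, 33, 47, 13, 32, 24, 18, 58, 88, 66, 5, 26, 64, 48, 36, 27, 87, 43, 10, 52, 39, 7, 72, 54, 85, 86, 20, 15, 78, 14, 55, 19, 81, 83, 40, 30, 67, 28, 21, 38, 73, 77, 80, 60, 45, 56, 42, 76, 57, 65, 71, 31, 1]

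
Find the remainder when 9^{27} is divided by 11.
By Fermat: 9^{10} ≡ 1 (mod 11). 27 = 2×10 + 7. So 9^{27} ≡ 9^{7} ≡ 4 (mod 11)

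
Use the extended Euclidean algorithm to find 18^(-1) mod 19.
Extended GCD: 18(-1) + 19(1) = 1. So 18^(-1) ≡ -1 ≡ 18 (mod 19). Verify: 18 × 18 = 324 ≡ 1 (mod 19)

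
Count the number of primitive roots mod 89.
Number of primitive roots mod 89 = φ(p-1) = φ(88) = 40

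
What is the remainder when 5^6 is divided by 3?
Using Fermat: 5^{2} ≡ 1 (mod 3). 6 ≡ 0 (mod 2). So 5^{6} ≡ 5^{0} ≡ 1 (mod 3)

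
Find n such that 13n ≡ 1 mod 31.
Since 31 is prime, by Fermat 13^(-1) ≡ 13^{29} ≡ 12 mod 31. Verify: 13 × 12 = 156 ≡ 1 mod 31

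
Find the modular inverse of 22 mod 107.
Since 107 is prime, by Fermat 22^(-1) ≡ 22^{105} ≡ 73 mod 107. Verify: 22 × 73 = 1606 ≡ 1 mod 107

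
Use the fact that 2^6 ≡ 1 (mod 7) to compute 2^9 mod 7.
By Fermat: 2^{6} ≡ 1 (mod 7). So 2^{9} = 2^{6} · 2^{3} ≡ 2^{3} ≡ 1 (mod 7)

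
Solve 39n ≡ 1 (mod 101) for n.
Since 101 is prime, by Fermat 39^(-1) ≡ 39^{99} ≡ 57 (mod 101). Verify: 39 × 57 = 2223 ≡ 1 (mod 101)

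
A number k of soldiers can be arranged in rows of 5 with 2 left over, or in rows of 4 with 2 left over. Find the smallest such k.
M = 5 × 4 = 20. M₁ = 4, y₁ ≡ 4 mod 5. M₂ = 5, y₂ ≡ 1 mod 4. k = 2×4×4 + 2×5×1 ≡ 2 mod 20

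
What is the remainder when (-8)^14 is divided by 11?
Using Fermat: (-8)^{10} ≡ 1 mod 11. 14 ≡ 4 mod 10. So (-8)^{14} ≡ (-8)^{4} ≡ 4 mod 11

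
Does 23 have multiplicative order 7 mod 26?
Powers of 23 mod 26: 23^1≡23, 23^2≡9, 23^3≡25, 23^4≡3, 23^5≡17, 23^6≡1. Already 23^6≡1, so the order is 6 < 7. No, the actual order is 6.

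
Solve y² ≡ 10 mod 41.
The square roots of 10 mod 41 are 16 and 25. Verify: 16² = 256 ≡ 10 mod 41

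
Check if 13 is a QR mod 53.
By Euler's criterion: 13^{26} ≡ 1 (mod 53). Since this equals 1, 13 is a QR.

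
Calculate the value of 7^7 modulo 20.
By repeated squaring (mod 20): 7^{1}≡7, 7^{2}≡9, 7^{4}≡1. Then 7^{7} = 7^{4+2+1} ≡ 1 × 9 × 7 ≡ 3 (mod 20)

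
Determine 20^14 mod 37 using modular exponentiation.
By repeated squaring (mod 37): 20^{1}≡20, 20^{2}≡30, 20^{4}≡12, 20^{8}≡33. Then 20^{14} = 20^{8+4+2} ≡ 33 × 12 × 30 ≡ 3 (mod 37)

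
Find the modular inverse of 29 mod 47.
Since 47 is prime, by Fermat 29^(-1) ≡ 29^{45} ≡ 13 mod 47. Verify: 29 × 13 = 377 ≡ 1 mod 47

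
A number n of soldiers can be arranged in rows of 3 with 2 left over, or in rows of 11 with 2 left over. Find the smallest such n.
M = 3 × 11 = 33. M₁ = 11, y₁ ≡ 2 (mod 3). M₂ = 3, y₂ ≡ 4 (mod 11). n = 2×11×2 + 2×3×4 ≡ 2 (mod 33)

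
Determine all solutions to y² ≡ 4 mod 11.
The square roots of 4 mod 11 are 9 and 2. Verify: 9² = 81 ≡ 4 mod 11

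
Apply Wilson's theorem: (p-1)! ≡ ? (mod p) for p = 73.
By Wilson's theorem, (72)! ≡ -1 ≡ 72 (mod 73)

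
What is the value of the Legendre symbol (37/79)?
(37/79) = 37^{39} mod 79 = -1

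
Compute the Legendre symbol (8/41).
(8/41) = 8^{20} mod 41 = 1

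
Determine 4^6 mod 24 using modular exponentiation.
By repeated squaring mod 24: 4^{1}≡4, 4^{2}≡16, 4^{4}≡16. Then 4^{6} = 4^{4+2} ≡ 16 × 16 ≡ 16 mod 24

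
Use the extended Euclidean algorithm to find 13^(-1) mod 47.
Extended GCD: 13(-18) + 47(5) = 1. So 13^(-1) ≡ -18 ≡ 29 mod 47. Verify: 13 × 29 = 377 ≡ 1 mod 47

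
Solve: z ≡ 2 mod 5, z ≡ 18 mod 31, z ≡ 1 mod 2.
M = 5 × 31 × 2 = 310. M₁ = 62, y₁ ≡ 3 mod 5. M₂ = 10, y₂ ≡ 28 mod 31. M₃ = 155, y₃ ≡ 1 mod 2. z = 2×62×3 + 18×10×28 + 1×155×1 ≡ 297 mod 310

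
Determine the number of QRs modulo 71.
Exactly half the non-zero residues mod a prime are QRs: (71-1)/2 = 35.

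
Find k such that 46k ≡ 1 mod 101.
Since 101 is prime, by Fermat 46^(-1) ≡ 46^{99} ≡ 11 mod 101. Verify: 46 × 11 = 506 ≡ 1 mod 101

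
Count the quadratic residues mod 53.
Exactly half the non-zero residues mod a prime are QRs: (53-1)/2 = 26.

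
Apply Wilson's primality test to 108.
(107)! mod 108 = 0. Since 0 ≢ -1 (mod 108), 108 is not prime.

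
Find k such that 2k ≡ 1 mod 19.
Since 19 is prime, by Fermat 2^(-1) ≡ 2^{17} ≡ 10 mod 19. Verify: 2 × 10 = 20 ≡ 1 mod 19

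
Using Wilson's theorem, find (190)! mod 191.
By Wilson's theorem, (190)! ≡ -1 ≡ 190 (mod 191)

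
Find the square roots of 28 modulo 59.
The square roots of 28 mod 59 are 21 and 38. Verify: 21² = 441 ≡ 28 mod 59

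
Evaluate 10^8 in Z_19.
By repeated squaring mod 19: 10^{1}≡10, 10^{2}≡5, 10^{4}≡6, 10^{8}≡17. So 10^{8} ≡ 17 mod 19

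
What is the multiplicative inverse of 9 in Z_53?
Since 53 is prime, by Fermat 9^(-1) ≡ 9^{51} ≡ 6 mod 53. Verify: 9 × 6 = 54 ≡ 1 mod 53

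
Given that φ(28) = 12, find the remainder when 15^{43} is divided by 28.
By Euler: 15^{12} ≡ 1 (mod 28) since gcd(15, 28) = 1. 43 = 3×12 + 7. So 15^{43} ≡ 15^{7} ≡ 15 (mod 28)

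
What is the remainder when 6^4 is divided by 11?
6^{4} = 1296 ≡ 9 mod 11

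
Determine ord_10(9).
Powers of 9 mod 10: 9^1≡9, 9^2≡1. Order = 2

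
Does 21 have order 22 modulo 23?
ord_23(21) divides 22. For each prime q|22: 21^{11}≡22, 21^{2}≡4, none ≡ 1. So 21 has order 22 and is a primitive root mod 23.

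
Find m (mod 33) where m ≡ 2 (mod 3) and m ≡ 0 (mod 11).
M = 3 × 11 = 33. M₁ = 11, y₁ ≡ 2 (mod 3). M₂ = 3, y₂ ≡ 4 (mod 11). m = 2×11×2 + 0×3×4 ≡ 11 (mod 33)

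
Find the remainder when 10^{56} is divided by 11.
By Fermat: 10^{10} ≡ 1 mod 11. 56 = 5×10 + 6. So 10^{56} ≡ 10^{6} ≡ 1 mod 11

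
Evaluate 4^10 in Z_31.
By repeated squaring (mod 31): 4^{1}≡4, 4^{2}≡16, 4^{4}≡8, 4^{8}≡2. Then 4^{10} = 4^{8+2} ≡ 2 × 16 ≡ 1 (mod 31)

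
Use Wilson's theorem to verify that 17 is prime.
(16)! mod 17 = 16. Since this equals -1 (mod 17), Wilson confirms 17 is prime.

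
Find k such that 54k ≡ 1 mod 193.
Since 193 is prime, by Fermat 54^(-1) ≡ 54^{191} ≡ 168 mod 193. Verify: 54 × 168 = 9072 ≡ 1 mod 193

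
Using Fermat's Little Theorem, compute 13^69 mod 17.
By Fermat: 13^{16} ≡ 1 (mod 17). 69 = 4×16 + 5. So 13^{69} ≡ 13^{5} ≡ 13 (mod 17)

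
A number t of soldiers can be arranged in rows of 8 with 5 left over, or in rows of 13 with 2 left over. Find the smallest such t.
M = 8 × 13 = 104. M₁ = 13, y₁ ≡ 5 mod 8. M₂ = 8, y₂ ≡ 5 mod 13. t = 5×13×5 + 2×8×5 ≡ 93 mod 104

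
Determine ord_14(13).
Powers of 13 mod 14: 13^1≡13, 13^2≡1. ord_14(13) = 2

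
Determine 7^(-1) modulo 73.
Since 73 is prime, by Fermat 7^(-1) ≡ 7^{71} ≡ 21 mod 73. Verify: 7 × 21 = 147 ≡ 1 mod 73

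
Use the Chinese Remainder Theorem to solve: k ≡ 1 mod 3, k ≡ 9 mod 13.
M = 3 × 13 = 39. M₁ = 13, y₁ ≡ 1 mod 3. M₂ = 3, y₂ ≡ 9 mod 13. k = 1×13×1 + 9×3×9 ≡ 22 mod 39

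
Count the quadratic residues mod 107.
The squaring map on Z_107* is 2-to-1, so there are (106)/2 = 53 QRs.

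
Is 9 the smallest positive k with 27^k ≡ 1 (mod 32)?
Powers of 27 mod 32: 27^1≡27, 27^2≡25, 27^3≡3, 27^4≡17, 27^5≡11, 27^6≡9, 27^7≡19, 27^8≡1. Already 27^8≡1, so the order is 8 < 9. No, the actual order is 8.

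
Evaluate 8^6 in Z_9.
By repeated squaring mod 9: 8^{1}≡8, 8^{2}≡1, 8^{4}≡1. Then 8^{6} = 8^{4+2} ≡ 1 × 1 ≡ 1 mod 9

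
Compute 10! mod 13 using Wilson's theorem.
(12)! = (10)! × (11) × (12) ≡ -1 mod 13. So (10)! ≡ -1 × [(12)(11)]^(-1) ≡ 6 mod 13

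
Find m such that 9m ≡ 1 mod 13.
Since 13 is prime, by Fermat 9^(-1) ≡ 9^{11} ≡ 3 mod 13. Verify: 9 × 3 = 27 ≡ 1 mod 13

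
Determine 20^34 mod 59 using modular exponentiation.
By repeated squaring mod 59: 20^{1}≡20, 20^{2}≡46, 20^{4}≡51, 20^{8}≡5, 20^{16}≡25, 20^{32}≡35. Then 20^{34} = 20^{32+2} ≡ 35 × 46 ≡ 17 mod 59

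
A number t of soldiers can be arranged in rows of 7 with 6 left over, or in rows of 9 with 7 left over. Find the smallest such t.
M = 7 × 9 = 63. M₁ = 9, y₁ ≡ 4 mod 7. M₂ = 7, y₂ ≡ 4 mod 9. t = 6×9×4 + 7×7×4 ≡ 34 mod 63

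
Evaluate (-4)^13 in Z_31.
By repeated squaring (mod 31): (-4)^{1}≡27, (-4)^{2}≡16, (-4)^{4}≡8, (-4)^{8}≡2. Then (-4)^{13} = (-4)^{8+4+1} ≡ 2 × 8 × 27 ≡ 29 (mod 31)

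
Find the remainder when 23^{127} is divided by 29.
By Fermat: 23^{28} ≡ 1 mod 29. 127 = 4×28 + 15. So 23^{127} ≡ 23^{15} ≡ 23 mod 29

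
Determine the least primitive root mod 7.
g = 3. Powers: [3, 2, 6, 4, 5, 1] generates all 6 non-zero residues.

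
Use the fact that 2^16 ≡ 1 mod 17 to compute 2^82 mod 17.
By Fermat: 2^{16} ≡ 1 mod 17. 82 = 5×16 + 2. So 2^{82} ≡ 2^{2} ≡ 4 mod 17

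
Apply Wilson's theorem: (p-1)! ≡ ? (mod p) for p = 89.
By Wilson's theorem, (88)! ≡ -1 ≡ 88 mod 89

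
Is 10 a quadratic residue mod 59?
By Euler's criterion: 10^{29} ≡ 58 mod 59. Since this equals -1 (≡ 58), 10 is not a QR.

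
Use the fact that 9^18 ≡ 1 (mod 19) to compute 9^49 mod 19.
By Fermat: 9^{18} ≡ 1 (mod 19). 49 = 2×18 + 13. So 9^{49} ≡ 9^{13} ≡ 6 (mod 19)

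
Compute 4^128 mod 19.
Using Fermat: 4^{18} ≡ 1 (mod 19). 128 ≡ 2 (mod 18). So 4^{128} ≡ 4^{2} ≡ 16 (mod 19)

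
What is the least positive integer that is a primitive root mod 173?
g = 2. Powers: [2, 4, 8, 16, 32, 64, 128, 83, 166, ...] generates all 172 non-zero residues.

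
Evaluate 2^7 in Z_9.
By repeated squaring mod 9: 2^{1}≡2, 2^{2}≡4, 2^{4}≡7. Then 2^{7} = 2^{4+2+1} ≡ 7 × 4 × 2 ≡ 2 mod 9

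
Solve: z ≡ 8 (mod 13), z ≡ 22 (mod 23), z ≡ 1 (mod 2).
M = 13 × 23 × 2 = 598. M₁ = 46, y₁ ≡ 2 (mod 13). M₂ = 26, y₂ ≡ 8 (mod 23). M₃ = 299, y₃ ≡ 1 (mod 2). z = 8×46×2 + 22×26×8 + 1×299×1 ≡ 229 (mod 598)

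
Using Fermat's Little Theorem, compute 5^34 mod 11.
By Fermat: 5^{10} ≡ 1 (mod 11). 34 = 3×10 + 4. So 5^{34} ≡ 5^{4} ≡ 9 (mod 11)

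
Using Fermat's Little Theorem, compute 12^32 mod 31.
By Fermat: 12^{30} ≡ 1 mod 31. So 12^{32} = 12^{30} · 12^{2} ≡ 12^{2} ≡ 20 mod 31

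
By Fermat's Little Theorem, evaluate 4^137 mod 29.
By Fermat: 4^{28} ≡ 1 mod 29. 137 = 4×28 + 25. So 4^{137} ≡ 4^{25} ≡ 5 mod 29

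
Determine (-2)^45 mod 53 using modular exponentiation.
By repeated squaring mod 53: (-2)^{1}≡51, (-2)^{2}≡4, (-2)^{4}≡16, (-2)^{8}≡44, (-2)^{16}≡28, (-2)^{32}≡42. Then (-2)^{45} = (-2)^{32+8+4+1} ≡ 42 × 44 × 16 × 51 ≡ 12 mod 53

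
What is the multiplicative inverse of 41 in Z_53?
Since 53 is prime, by Fermat 41^(-1) ≡ 41^{51} ≡ 22 (mod 53). Verify: 41 × 22 = 902 ≡ 1 (mod 53)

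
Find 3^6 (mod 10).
By repeated squaring (mod 10): 3^{1}≡3, 3^{2}≡9, 3^{4}≡1. Then 3^{6} = 3^{4+2} ≡ 1 × 9 ≡ 9 (mod 10)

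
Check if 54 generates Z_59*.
ord_59(54) divides 58. For each prime q|58: 54^{29}≡58, 54^{2}≡25, none ≡ 1. So 54 has order 58 and is a primitive root mod 59.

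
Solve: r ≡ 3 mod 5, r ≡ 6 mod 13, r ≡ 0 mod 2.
M = 5 × 13 × 2 = 130. M₁ = 26, y₁ ≡ 1 mod 5. M₂ = 10, y₂ ≡ 4 mod 13. M₃ = 65, y₃ ≡ 1 mod 2. r = 3×26×1 + 6×10×4 + 0×65×1 ≡ 58 mod 130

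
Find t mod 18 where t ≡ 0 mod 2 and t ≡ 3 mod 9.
M = 2 × 9 = 18. M₁ = 9, y₁ ≡ 1 mod 2. M₂ = 2, y₂ ≡ 5 mod 9. t = 0×9×1 + 3×2×5 ≡ 12 mod 18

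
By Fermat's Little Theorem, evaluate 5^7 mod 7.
By Fermat: 5^{6} ≡ 1 (mod 7). So 5^{7} = 5^{6} · 5^{1} ≡ 5^{1} ≡ 5 (mod 7)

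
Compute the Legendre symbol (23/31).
(23/31) = 23^{15} mod 31 = -1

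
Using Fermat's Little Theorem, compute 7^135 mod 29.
By Fermat: 7^{28} ≡ 1 (mod 29). 135 = 4×28 + 23. So 7^{135} ≡ 7^{23} ≡ 20 (mod 29)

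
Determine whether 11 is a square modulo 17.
By Euler's criterion: 11^{8} ≡ 16 mod 17. Since this equals -1 (≡ 16), 11 is not a QR.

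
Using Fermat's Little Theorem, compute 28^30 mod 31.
By Fermat's Little Theorem, 28^{30} ≡ 1 (mod 31) since 31 is prime and gcd(28, 31) = 1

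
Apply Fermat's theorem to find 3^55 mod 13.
By Fermat: 3^{12} ≡ 1 mod 13. 55 = 4×12 + 7. So 3^{55} ≡ 3^{7} ≡ 3 mod 13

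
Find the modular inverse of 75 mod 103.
Since 103 is prime, by Fermat 75^(-1) ≡ 75^{101} ≡ 11 mod 103. Verify: 75 × 11 = 825 ≡ 1 mod 103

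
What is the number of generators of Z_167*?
There are φ(167-1) = φ(166) = 82 primitive roots modulo 167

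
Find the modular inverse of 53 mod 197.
Since 197 is prime, by Fermat 53^(-1) ≡ 53^{195} ≡ 171 (mod 197). Verify: 53 × 171 = 9063 ≡ 1 (mod 197)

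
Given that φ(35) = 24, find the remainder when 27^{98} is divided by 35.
By Euler: 27^{24} ≡ 1 (mod 35) since gcd(27, 35) = 1. 98 = 4×24 + 2. So 27^{98} ≡ 27^{2} ≡ 29 (mod 35)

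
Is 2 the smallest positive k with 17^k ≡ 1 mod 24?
Powers of 17 mod 24: 17^1≡17, 17^2≡1. First k with 17^k≡1 is k=2. Yes, ord_24(17) = 2.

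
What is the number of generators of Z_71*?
There are φ(71-1) = φ(70) = 24 primitive roots modulo 71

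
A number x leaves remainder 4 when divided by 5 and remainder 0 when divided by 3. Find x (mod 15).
M = 5 × 3 = 15. M₁ = 3, y₁ ≡ 2 (mod 5). M₂ = 5, y₂ ≡ 2 (mod 3). x = 4×3×2 + 0×5×2 ≡ 9 (mod 15)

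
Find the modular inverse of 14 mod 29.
Since 29 is prime, by Fermat 14^(-1) ≡ 14^{27} ≡ 27 (mod 29). Verify: 14 × 27 = 378 ≡ 1 (mod 29)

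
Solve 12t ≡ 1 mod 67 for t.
Since 67 is prime, by Fermat 12^(-1) ≡ 12^{65} ≡ 28 mod 67. Verify: 12 × 28 = 336 ≡ 1 mod 67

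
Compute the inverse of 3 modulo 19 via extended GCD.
Extended GCD: 3(-6) + 19(1) = 1. So 3^(-1) ≡ -6 ≡ 13 mod 19. Verify: 3 × 13 = 39 ≡ 1 mod 19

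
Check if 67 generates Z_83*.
ord_83(67) divides 82. For each prime q|82: 67^{41}≡82, 67^{2}≡7, none ≡ 1. So 67 has order 82 and is a primitive root mod 83.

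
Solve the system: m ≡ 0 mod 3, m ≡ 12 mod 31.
M = 3 × 31 = 93. M₁ = 31, y₁ ≡ 1 mod 3. M₂ = 3, y₂ ≡ 21 mod 31. m = 0×31×1 + 12×3×21 ≡ 12 mod 93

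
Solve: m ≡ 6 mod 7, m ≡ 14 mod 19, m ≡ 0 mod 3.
M = 7 × 19 × 3 = 399. M₁ = 57, y₁ ≡ 1 mod 7. M₂ = 21, y₂ ≡ 10 mod 19. M₃ = 133, y₃ ≡ 1 mod 3. m = 6×57×1 + 14×21×10 + 0×133×1 ≡ 90 mod 399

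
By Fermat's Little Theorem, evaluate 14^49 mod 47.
By Fermat: 14^{46} ≡ 1 (mod 47). So 14^{49} = 14^{46} · 14^{3} ≡ 14^{3} ≡ 18 (mod 47)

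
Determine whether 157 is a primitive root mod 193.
157^{48} ≡ 1 mod 193 and 48 < 192, so ord_193(157) = 48 ≠ 192 and 157 is not a primitive root.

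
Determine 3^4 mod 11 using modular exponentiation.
3^{4} = 81 ≡ 4 (mod 11)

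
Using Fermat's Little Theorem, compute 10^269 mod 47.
By Fermat: 10^{46} ≡ 1 mod 47. 269 ≡ 39 mod 46. So 10^{269} ≡ 10^{39} ≡ 23 mod 47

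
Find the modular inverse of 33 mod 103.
Since 103 is prime, by Fermat 33^(-1) ≡ 33^{101} ≡ 25 mod 103. Verify: 33 × 25 = 825 ≡ 1 mod 103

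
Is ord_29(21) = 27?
Powers of 21 mod 29: 21^1≡21, 21^2≡6, 21^3≡10, 21^4≡7, 21^5≡2, 21^6≡13, 21^7≡12, 21^8≡20, 21^9≡14, 21^10≡4, 21^11≡26, 21^12≡24, 21^13≡11, 21^14≡28, 21^15≡8, 21^16≡23, 21^17≡19, 21^18≡22, 21^19≡27, 21^20≡16, 21^21≡17, 21^22≡9, 21^23≡15, 21^24≡25, 21^25≡3, 21^26≡5, 21^27≡18, 21^28≡1. 21^27≡18≢1, so ord ≠ 27. No, the actual order is 28.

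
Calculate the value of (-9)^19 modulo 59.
By repeated squaring mod 59: (-9)^{1}≡50, (-9)^{2}≡22, (-9)^{4}≡12, (-9)^{8}≡26, (-9)^{16}≡27. Then (-9)^{19} = (-9)^{16+2+1} ≡ 27 × 22 × 50 ≡ 23 mod 59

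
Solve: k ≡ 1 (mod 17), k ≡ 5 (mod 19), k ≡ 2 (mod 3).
M = 17 × 19 × 3 = 969. M₁ = 57, y₁ ≡ 3 (mod 17). M₂ = 51, y₂ ≡ 3 (mod 19). M₃ = 323, y₃ ≡ 2 (mod 3). k = 1×57×3 + 5×51×3 + 2×323×2 ≡ 290 (mod 969)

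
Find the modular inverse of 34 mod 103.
Since 103 is prime, by Fermat 34^(-1) ≡ 34^{101} ≡ 100 (mod 103). Verify: 34 × 100 = 3400 ≡ 1 (mod 103)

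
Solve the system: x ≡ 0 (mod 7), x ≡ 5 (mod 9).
M = 7 × 9 = 63. M₁ = 9, y₁ ≡ 4 (mod 7). M₂ = 7, y₂ ≡ 4 (mod 9). x = 0×9×4 + 5×7×4 ≡ 14 (mod 63)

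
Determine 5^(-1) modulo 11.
Since 11 is prime, by Fermat 5^(-1) ≡ 5^{9} ≡ 9 (mod 11). Verify: 5 × 9 = 45 ≡ 1 (mod 11)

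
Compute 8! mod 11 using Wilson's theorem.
(10)! = (8)! × (9) × (10) ≡ -1 mod 11. So (8)! ≡ -1 × [(10)(9)]^(-1) ≡ 5 mod 11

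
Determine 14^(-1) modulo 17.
Since 17 is prime, by Fermat 14^(-1) ≡ 14^{15} ≡ 11 mod 17. Verify: 14 × 11 = 154 ≡ 1 mod 17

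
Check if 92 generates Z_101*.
92^{25} ≡ 1 mod 101 and 25 < 100, so ord_101(92) = 25 ≠ 100 and 92 is not a primitive root.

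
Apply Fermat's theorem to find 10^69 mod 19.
By Fermat: 10^{18} ≡ 1 mod 19. 69 = 3×18 + 15. So 10^{69} ≡ 10^{15} ≡ 8 mod 19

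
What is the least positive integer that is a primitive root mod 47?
g = 5. For each prime q|46: 5^{23}≡46, 5^{2}≡25, none ≡ 1, so ord_47(5) = 46 and 5 is a primitive root.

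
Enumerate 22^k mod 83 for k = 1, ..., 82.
22^1, 22^2, ..., 22^{82} mod 83: [22, 69, 24, 30, 79, 78, 56, 70, 46, 16, 20, 25, 52, 65, 19, 3, 66, 41, 72, 7, 71, 68, 2, 44, 55, 48, 60, 75, 73, 29, 57, 9, 32, 40, 50, 21, 47, 38, 6, 49, 82, 61, 14, 59, 53, 4, 5, 27, 13, 37, 67, 63, 58, 31, 18, 64, 80, 17, 42, 11, 76, 12, 15, 81, 39, 28, 35, 23, 8, 10, 54, 26, 74, 51, 43, 33, 62, 36, 45, 77, 34, 1]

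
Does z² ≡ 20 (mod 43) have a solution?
By Euler's criterion: 20^{21} ≡ 42 (mod 43). Since this equals -1 (≡ 42), 20 is not a QR.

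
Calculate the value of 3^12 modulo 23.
By repeated squaring (mod 23): 3^{1}≡3, 3^{2}≡9, 3^{4}≡12, 3^{8}≡6. Then 3^{12} = 3^{8+4} ≡ 6 × 12 ≡ 3 (mod 23)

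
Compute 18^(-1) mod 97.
Since 97 is prime, by Fermat 18^(-1) ≡ 18^{95} ≡ 27 mod 97. Verify: 18 × 27 = 486 ≡ 1 mod 97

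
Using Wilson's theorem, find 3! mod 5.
(4)! = (3)! × (4) ≡ -1 (mod 5). So (3)! ≡ -1 × (4)^(-1) ≡ (-1)×(-1) = 1 (mod 5)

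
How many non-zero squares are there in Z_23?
For prime 23, there are (p-1)/2 = (23-1)/2 = 11 quadratic residues (excluding 0).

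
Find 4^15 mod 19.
By repeated squaring mod 19: 4^{1}≡4, 4^{2}≡16, 4^{4}≡9, 4^{8}≡5. Then 4^{15} = 4^{8+4+2+1} ≡ 5 × 9 × 16 × 4 ≡ 11 mod 19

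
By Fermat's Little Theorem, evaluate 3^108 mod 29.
By Fermat: 3^{28} ≡ 1 (mod 29). 108 = 3×28 + 24. So 3^{108} ≡ 3^{24} ≡ 24 (mod 29)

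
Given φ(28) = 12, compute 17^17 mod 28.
By Euler: 17^{12} ≡ 1 mod 28 since gcd(17, 28) = 1. 17 = 1×12 + 5. So 17^{17} ≡ 17^{5} ≡ 5 mod 28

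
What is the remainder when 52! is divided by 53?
By Wilson's theorem, (52)! ≡ -1 ≡ 52 (mod 53)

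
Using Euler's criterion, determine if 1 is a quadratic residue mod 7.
By Euler's criterion: 1^{3} ≡ 1 (mod 7). Since this equals 1, 1 is a QR.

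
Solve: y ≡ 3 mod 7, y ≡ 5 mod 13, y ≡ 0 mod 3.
M = 7 × 13 × 3 = 273. M₁ = 39, y₁ ≡ 2 mod 7. M₂ = 21, y₂ ≡ 5 mod 13. M₃ = 91, y₃ ≡ 1 mod 3. y = 3×39×2 + 5×21×5 + 0×91×1 ≡ 213 mod 273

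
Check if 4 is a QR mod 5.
By Euler's criterion: 4^{2} ≡ 1 (mod 5). Since this equals 1, 4 is a QR.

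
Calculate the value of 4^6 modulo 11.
By repeated squaring (mod 11): 4^{1}≡4, 4^{2}≡5, 4^{4}≡3. Then 4^{6} = 4^{4+2} ≡ 3 × 5 ≡ 4 (mod 11)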